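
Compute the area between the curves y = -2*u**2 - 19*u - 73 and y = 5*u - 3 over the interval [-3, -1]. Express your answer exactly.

On [-3, -1], (-2*u**2 - 19*u - 73) - (5*u - 3) = -2*u**2 - 24*u - 70 is ≤ 0 throughout, so the area is a single integral of |-2*u**2 - 24*u - 70|.
∫[-3,-1] (-2*u**2 - 24*u - 70) du = -184/3; the area of that piece is 184/3.

184/3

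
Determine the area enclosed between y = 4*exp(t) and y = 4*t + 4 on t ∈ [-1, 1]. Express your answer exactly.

-8 - 4*exp(-1) + 4*exp(1)

On [-1, 1], (4*exp(t)) - (4*t + 4) = -4*t + 4*exp(t) - 4 is ≥ 0 throughout, so the area is a single integral of |-4*t + 4*exp(t) - 4|.
∫[-1,1] (-4*t + 4*exp(t) - 4) dt = -8 - 4*exp(-1) + 4*exp(1).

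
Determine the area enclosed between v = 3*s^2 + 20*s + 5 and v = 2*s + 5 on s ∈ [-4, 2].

The difference (3*s^2 + 20*s + 5) - (2*s + 5) = 3*s^2 + 18*s changes sign at s = 0 inside [-4, 2], so split the integral there.
∫[-4,0] (3*s^2 + 18*s) ds = -80; the area of that piece is 80.
∫[0,2] (3*s^2 + 18*s) ds = 44.
Total area = 80 + 44 = 124.

124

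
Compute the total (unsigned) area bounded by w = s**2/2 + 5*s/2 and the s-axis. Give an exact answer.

The curve meets the s-axis where s**2/2 + 5*s/2 = 0, i.e. s*(s + 5)/2 = 0, at s = -5, 0.
On [-5, 0] the curve lies below the axis; ∫[-5,0] (s**2/2 + 5*s/2) ds = -125/12, giving area 125/12.

125/12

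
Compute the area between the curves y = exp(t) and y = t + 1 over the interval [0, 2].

-5 + exp(2)

On [0, 2], (exp(t)) - (t + 1) = -t + exp(t) - 1 is ≥ 0 throughout, so the area is a single integral of |-t + exp(t) - 1|.
∫[0,2] (-t + exp(t) - 1) dt = -5 + exp(2).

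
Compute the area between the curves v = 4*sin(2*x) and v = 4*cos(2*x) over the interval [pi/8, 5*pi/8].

On [pi/8, 5*pi/8], (4*sin(2*x)) - (4*cos(2*x)) = 4*sin(2*x) - 4*cos(2*x) is ≥ 0 throughout, so the area is a single integral of |4*sin(2*x) - 4*cos(2*x)|.
∫[pi/8,5*pi/8] (4*sin(2*x) - 4*cos(2*x)) dx = 4*sqrt(2).

4*sqrt(2)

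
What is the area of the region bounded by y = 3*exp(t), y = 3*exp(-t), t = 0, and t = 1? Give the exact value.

-6 + 3*exp(-1) + 3*exp(1)

On [0, 1], (3*exp(t)) - (3*exp(-t)) = 3*exp(t) - 3*exp(-t) is ≥ 0 throughout, so the area is a single integral of |3*exp(t) - 3*exp(-t)|.
∫[0,1] (3*exp(t) - 3*exp(-t)) dt = -6 + 3*exp(-1) + 3*exp(1).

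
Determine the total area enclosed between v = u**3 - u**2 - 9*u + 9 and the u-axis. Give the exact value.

The curve meets the u-axis where u**3 - u**2 - 9*u + 9 = 0, i.e. (u - 3)*(u - 1)*(u + 3) = 0, at u = -3, 1, 3.
On [-3, 1] the curve lies above the axis; ∫[-3,1] (u**3 - u**2 - 9*u + 9) du = 128/3, giving area 128/3.
On [1, 3] the curve lies below the axis; ∫[1,3] (u**3 - u**2 - 9*u + 9) du = -20/3, giving area 20/3.
Total area = 128/3 + 20/3 = 148/3.

148/3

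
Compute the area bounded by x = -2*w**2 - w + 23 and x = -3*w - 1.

Both boundary curves give x as a function of w, so integrate with respect to w. Setting them equal: -2*w**2 + 2*w + 24 = 0, i.e. -2*(w - 4)*(w + 3) = 0, so they meet at w = -3, 4.
For w in [-3, 4], x = -2*w**2 - w + 23 is on the right; area = ∫[-3,4] (-2*w**2 + 2*w + 24) dw = 343/3.

343/3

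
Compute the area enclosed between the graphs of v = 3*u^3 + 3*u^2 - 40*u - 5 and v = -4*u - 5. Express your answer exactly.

Set the curves equal: 3*u^3 + 3*u^2 - 40*u - 5 = -4*u - 5, so 3*u^3 + 3*u^2 - 36*u = 0, which factors as 3*u*(u - 3)*(u + 4) = 0. The curves meet at u = -4, 0, 3.
On [-4, 0], v = 3*u^3 + 3*u^2 - 40*u - 5 is on top; that piece has area ∫[-4,0] (3*u^3 + 3*u^2 - 36*u) du = 160.
On [0, 3], v = -4*u - 5 is on top; that piece has area ∫[0,3] (-(3*u^3 + 3*u^2 - 36*u)) du = 297/4.
Total enclosed area = 160 + 297/4 = 937/4.

937/4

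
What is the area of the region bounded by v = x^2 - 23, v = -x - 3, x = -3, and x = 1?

On [-3, 1], (x^2 - 23) - (-x - 3) = x^2 + x - 20 is ≤ 0 throughout, so the area is a single integral of |x^2 + x - 20|.
∫[-3,1] (x^2 + x - 20) dx = -224/3; the area of that piece is 224/3.

224/3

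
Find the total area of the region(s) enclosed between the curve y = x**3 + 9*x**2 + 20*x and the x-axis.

131/4

The curve meets the x-axis where x**3 + 9*x**2 + 20*x = 0, i.e. x*(x + 4)*(x + 5) = 0, at x = -5, -4, 0.
On [-5, -4] the curve lies above the axis; ∫[-5,-4] (x**3 + 9*x**2 + 20*x) dx = 3/4, giving area 3/4.
On [-4, 0] the curve lies below the axis; ∫[-4,0] (x**3 + 9*x**2 + 20*x) dx = -32, giving area 32.
Total area = 3/4 + 32 = 131/4.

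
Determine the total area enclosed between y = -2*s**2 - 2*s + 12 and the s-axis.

125/3

The curve meets the s-axis where -2*s**2 - 2*s + 12 = 0, i.e. -2*(s - 2)*(s + 3) = 0, at s = -3, 2.
On [-3, 2] the curve lies above the axis; ∫[-3,2] (-2*s**2 - 2*s + 12) ds = 125/3, giving area 125/3.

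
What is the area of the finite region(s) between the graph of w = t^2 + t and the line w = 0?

1/6

The curve meets the t-axis where t^2 + t = 0, i.e. t*(t + 1) = 0, at t = -1, 0.
On [-1, 0] the curve lies below the axis; ∫[-1,0] (t^2 + t) dt = -1/6, giving area 1/6.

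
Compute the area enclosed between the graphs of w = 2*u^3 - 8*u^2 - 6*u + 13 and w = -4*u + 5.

253/6

Set the curves equal: 2*u^3 - 8*u^2 - 6*u + 13 = -4*u + 5, so 2*u^3 - 8*u^2 - 2*u + 8 = 0, which factors as 2*(u - 4)*(u - 1)*(u + 1) = 0. The curves meet at u = -1, 1, 4.
On [-1, 1], w = 2*u^3 - 8*u^2 - 6*u + 13 is on top; that piece has area ∫[-1,1] (2*u^3 - 8*u^2 - 2*u + 8) du = 32/3.
On [1, 4], w = -4*u + 5 is on top; that piece has area ∫[1,4] (-(2*u^3 - 8*u^2 - 2*u + 8)) du = 63/2.
Total enclosed area = 32/3 + 63/2 = 253/6.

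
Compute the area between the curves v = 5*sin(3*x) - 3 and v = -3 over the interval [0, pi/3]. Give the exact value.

10/3

On [0, pi/3], (5*sin(3*x) - 3) - (-3) = 5*sin(3*x) is ≥ 0 throughout, so the area is a single integral of |5*sin(3*x)|.
∫[0,pi/3] (5*sin(3*x)) dx = 10/3.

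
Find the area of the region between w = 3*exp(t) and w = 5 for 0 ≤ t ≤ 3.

The difference (3*exp(t)) - (5) = 3*exp(t) - 5 changes sign at t = log(5/3) inside [0, 3], so split the integral there.
∫[0,log(5/3)] (3*exp(t) - 5) dt = log(243/3125) + 2; the area of that piece is -2 + log(3125/243).
∫[log(5/3),3] (3*exp(t) - 5) dt = -20 - 5*log(3) + 5*log(5) + 3*exp(3).
Total area = (-2 + log(3125/243)) + (-20 - 5*log(3) + 5*log(5) + 3*exp(3)) = -22 - 10*log(3) + 10*log(5) + 3*exp(3).

-22 - 10*log(3) + 10*log(5) + 3*exp(3)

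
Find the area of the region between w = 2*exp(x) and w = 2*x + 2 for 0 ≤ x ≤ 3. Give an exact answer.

On [0, 3], (2*exp(x)) - (2*x + 2) = -2*x + 2*exp(x) - 2 is ≥ 0 throughout, so the area is a single integral of |-2*x + 2*exp(x) - 2|.
∫[0,3] (-2*x + 2*exp(x) - 2) dx = -17 + 2*exp(3).

-17 + 2*exp(3)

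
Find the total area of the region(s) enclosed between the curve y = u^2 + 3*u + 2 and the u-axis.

1/6

The curve meets the u-axis where u^2 + 3*u + 2 = 0, i.e. (u + 1)*(u + 2) = 0, at u = -2, -1.
On [-2, -1] the curve lies below the axis; ∫[-2,-1] (u^2 + 3*u + 2) du = -1/6, giving area 1/6.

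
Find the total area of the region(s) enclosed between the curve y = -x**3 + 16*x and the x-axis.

128

The curve meets the x-axis where -x**3 + 16*x = 0, i.e. -x*(x - 4)*(x + 4) = 0, at x = -4, 0, 4.
On [-4, 0] the curve lies below the axis; ∫[-4,0] (-x**3 + 16*x) dx = -64, giving area 64.
On [0, 4] the curve lies above the axis; ∫[0,4] (-x**3 + 16*x) dx = 64, giving area 64.
Total area = 64 + 64 = 128.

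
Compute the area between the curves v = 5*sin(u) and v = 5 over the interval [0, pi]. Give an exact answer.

On [0, pi], (5*sin(u)) - (5) = 5*sin(u) - 5 is ≤ 0 throughout, so the area is a single integral of |5*sin(u) - 5|.
∫[0,pi] (5*sin(u) - 5) du = 10 - 5*pi; the area of that piece is -10 + 5*pi.

-10 + 5*pi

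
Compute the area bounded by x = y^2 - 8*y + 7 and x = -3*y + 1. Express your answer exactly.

Both boundary curves give x as a function of y, so integrate with respect to y. Setting them equal: y^2 - 5*y + 6 = 0, i.e. (y - 3)*(y - 2) = 0, so they meet at y = 2, 3.
For y in [2, 3], x = y^2 - 8*y + 7 is on the left; area = ∫[2,3] (-(y^2 - 5*y + 6)) dy = 1/6.

1/6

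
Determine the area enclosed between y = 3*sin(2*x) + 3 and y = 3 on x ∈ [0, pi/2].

On [0, pi/2], (3*sin(2*x) + 3) - (3) = 3*sin(2*x) is ≥ 0 throughout, so the area is a single integral of |3*sin(2*x)|.
∫[0,pi/2] (3*sin(2*x)) dx = 3.

3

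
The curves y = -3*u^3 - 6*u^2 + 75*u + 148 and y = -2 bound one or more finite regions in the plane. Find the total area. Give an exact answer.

Set the curves equal: -3*u^3 - 6*u^2 + 75*u + 148 = -2, so -3*u^3 - 6*u^2 + 75*u + 150 = 0, which factors as -3*(u - 5)*(u + 2)*(u + 5) = 0. The curves meet at u = -5, -2, 5.
On [-5, -2], y = -2 is on top; that piece has area ∫[-5,-2] (-(-3*u^3 - 6*u^2 + 75*u + 150)) du = 459/4.
On [-2, 5], y = -3*u^3 - 6*u^2 + 75*u + 148 is on top; that piece has area ∫[-2,5] (-3*u^3 - 6*u^2 + 75*u + 150) du = 4459/4.
Total enclosed area = 459/4 + 4459/4 = 2459/2.

2459/2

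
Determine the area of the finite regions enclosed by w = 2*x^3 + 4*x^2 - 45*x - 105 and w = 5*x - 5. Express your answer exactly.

Set the curves equal: 2*x^3 + 4*x^2 - 45*x - 105 = 5*x - 5, so 2*x^3 + 4*x^2 - 50*x - 100 = 0, which factors as 2*(x - 5)*(x + 2)*(x + 5) = 0. The curves meet at x = -5, -2, 5.
On [-5, -2], w = 2*x^3 + 4*x^2 - 45*x - 105 is on top; that piece has area ∫[-5,-2] (2*x^3 + 4*x^2 - 50*x - 100) dx = 153/2.
On [-2, 5], w = 5*x - 5 is on top; that piece has area ∫[-2,5] (-(2*x^3 + 4*x^2 - 50*x - 100)) dx = 4459/6.
Total enclosed area = 153/2 + 4459/6 = 2459/3.

2459/3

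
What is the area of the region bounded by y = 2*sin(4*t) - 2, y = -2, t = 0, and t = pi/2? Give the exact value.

2

The difference (2*sin(4*t) - 2) - (-2) = 2*sin(4*t) changes sign at t = pi/4 inside [0, pi/2], so split the integral there.
∫[0,pi/4] (2*sin(4*t)) dt = 1.
∫[pi/4,pi/2] (2*sin(4*t)) dt = -1; the area of that piece is 1.
Total area = 1 + 1 = 2.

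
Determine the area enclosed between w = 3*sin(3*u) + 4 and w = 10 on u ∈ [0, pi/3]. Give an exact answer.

-2 + 2*pi

On [0, pi/3], (3*sin(3*u) + 4) - (10) = 3*sin(3*u) - 6 is ≤ 0 throughout, so the area is a single integral of |3*sin(3*u) - 6|.
∫[0,pi/3] (3*sin(3*u) - 6) du = 2 - 2*pi; the area of that piece is -2 + 2*pi.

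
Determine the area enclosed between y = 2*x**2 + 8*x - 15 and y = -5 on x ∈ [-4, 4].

The difference (2*x**2 + 8*x - 15) - (-5) = 2*x**2 + 8*x - 10 changes sign at x = 1 inside [-4, 4], so split the integral there.
∫[-4,1] (2*x**2 + 8*x - 10) dx = -200/3; the area of that piece is 200/3.
∫[1,4] (2*x**2 + 8*x - 10) dx = 72.
Total area = 200/3 + 72 = 416/3.

416/3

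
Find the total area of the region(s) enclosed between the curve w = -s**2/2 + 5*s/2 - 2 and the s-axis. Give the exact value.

9/4

The curve meets the s-axis where -s**2/2 + 5*s/2 - 2 = 0, i.e. -(s - 4)*(s - 1)/2 = 0, at s = 1, 4.
On [1, 4] the curve lies above the axis; ∫[1,4] (-s**2/2 + 5*s/2 - 2) ds = 9/4, giving area 9/4.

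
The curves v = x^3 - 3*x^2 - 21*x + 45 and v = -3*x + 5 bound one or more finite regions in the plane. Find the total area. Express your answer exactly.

Set the curves equal: x^3 - 3*x^2 - 21*x + 45 = -3*x + 5, so x^3 - 3*x^2 - 18*x + 40 = 0, which factors as (x - 5)*(x - 2)*(x + 4) = 0. The curves meet at x = -4, 2, 5.
On [-4, 2], v = x^3 - 3*x^2 - 21*x + 45 is on top; that piece has area ∫[-4,2] (x^3 - 3*x^2 - 18*x + 40) dx = 216.
On [2, 5], v = -3*x + 5 is on top; that piece has area ∫[2,5] (-(x^3 - 3*x^2 - 18*x + 40)) dx = 135/4.
Total enclosed area = 216 + 135/4 = 999/4.

999/4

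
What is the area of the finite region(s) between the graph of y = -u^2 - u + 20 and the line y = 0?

The curve meets the u-axis where -u^2 - u + 20 = 0, i.e. -(u - 4)*(u + 5) = 0, at u = -5, 4.
On [-5, 4] the curve lies above the axis; ∫[-5,4] (-u^2 - u + 20) du = 243/2, giving area 243/2.

243/2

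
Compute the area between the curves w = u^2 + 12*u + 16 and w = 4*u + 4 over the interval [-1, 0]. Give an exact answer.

25/3

On [-1, 0], (u^2 + 12*u + 16) - (4*u + 4) = u^2 + 8*u + 12 is ≥ 0 throughout, so the area is a single integral of |u^2 + 8*u + 12|.
∫[-1,0] (u^2 + 8*u + 12) du = 25/3.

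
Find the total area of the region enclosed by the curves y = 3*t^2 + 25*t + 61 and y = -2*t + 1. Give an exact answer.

1/2

Set the curves equal: 3*t^2 + 25*t + 61 = -2*t + 1, so 3*t^2 + 27*t + 60 = 0, which factors as 3*(t + 4)*(t + 5) = 0. The curves meet at t = -5, -4.
On [-5, -4], y = -2*t + 1 is on top; that piece has area ∫[-5,-4] (-(3*t^2 + 27*t + 60)) dt = 1/2.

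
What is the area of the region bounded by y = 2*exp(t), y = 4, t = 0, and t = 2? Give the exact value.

-14 + 8*log(2) + 2*exp(2)

The difference (2*exp(t)) - (4) = 2*exp(t) - 4 changes sign at t = log(2) inside [0, 2], so split the integral there.
∫[0,log(2)] (2*exp(t) - 4) dt = 2 - log(16); the area of that piece is -2 + log(16).
∫[log(2),2] (2*exp(t) - 4) dt = -12 + 4*log(2) + 2*exp(2).
Total area = (-2 + log(16)) + (-12 + 4*log(2) + 2*exp(2)) = -14 + 8*log(2) + 2*exp(2).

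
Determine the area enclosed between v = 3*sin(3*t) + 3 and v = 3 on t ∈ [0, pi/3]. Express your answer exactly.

On [0, pi/3], (3*sin(3*t) + 3) - (3) = 3*sin(3*t) is ≥ 0 throughout, so the area is a single integral of |3*sin(3*t)|.
∫[0,pi/3] (3*sin(3*t)) dt = 2.

2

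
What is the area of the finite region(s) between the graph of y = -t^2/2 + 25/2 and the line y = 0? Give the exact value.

250/3

The curve meets the t-axis where -t^2/2 + 25/2 = 0, i.e. -(t - 5)*(t + 5)/2 = 0, at t = -5, 5.
On [-5, 5] the curve lies above the axis; ∫[-5,5] (-t^2/2 + 25/2) dt = 250/3, giving area 250/3.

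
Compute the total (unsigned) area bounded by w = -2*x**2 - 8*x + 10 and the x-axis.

72

The curve meets the x-axis where -2*x**2 - 8*x + 10 = 0, i.e. -2*(x - 1)*(x + 5) = 0, at x = -5, 1.
On [-5, 1] the curve lies above the axis; ∫[-5,1] (-2*x**2 - 8*x + 10) dx = 72, giving area 72.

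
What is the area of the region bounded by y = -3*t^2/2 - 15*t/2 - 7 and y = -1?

27/4

Set the curves equal: -3*t^2/2 - 15*t/2 - 7 = -1, so -3*t^2/2 - 15*t/2 - 6 = 0, which factors as -3*(t + 1)*(t + 4)/2 = 0. The curves meet at t = -4, -1.
On [-4, -1], y = -3*t^2/2 - 15*t/2 - 7 is on top; that piece has area ∫[-4,-1] (-3*t^2/2 - 15*t/2 - 6) dt = 27/4.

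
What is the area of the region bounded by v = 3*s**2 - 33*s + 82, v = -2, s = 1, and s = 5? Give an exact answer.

The difference (3*s**2 - 33*s + 82) - (-2) = 3*s**2 - 33*s + 84 changes sign at s = 4 inside [1, 5], so split the integral there.
∫[1,4] (3*s**2 - 33*s + 84) ds = 135/2.
∫[4,5] (3*s**2 - 33*s + 84) ds = -7/2; the area of that piece is 7/2.
Total area = 135/2 + 7/2 = 71.

71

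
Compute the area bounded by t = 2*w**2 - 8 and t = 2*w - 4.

Both boundary curves give t as a function of w, so integrate with respect to w. Setting them equal: 2*w**2 - 2*w - 4 = 0, i.e. 2*(w - 2)*(w + 1) = 0, so they meet at w = -1, 2.
For w in [-1, 2], t = 2*w**2 - 8 is on the left; area = ∫[-1,2] (-(2*w**2 - 2*w - 4)) dw = 9.

9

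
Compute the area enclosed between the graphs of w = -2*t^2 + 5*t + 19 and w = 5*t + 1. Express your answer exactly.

72

Set the curves equal: -2*t^2 + 5*t + 19 = 5*t + 1, so -2*t^2 + 18 = 0, which factors as -2*(t - 3)*(t + 3) = 0. The curves meet at t = -3, 3.
On [-3, 3], w = -2*t^2 + 5*t + 19 is on top; that piece has area ∫[-3,3] (-2*t^2 + 18) dt = 72.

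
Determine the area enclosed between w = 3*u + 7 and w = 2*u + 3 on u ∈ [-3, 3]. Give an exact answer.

On [-3, 3], (3*u + 7) - (2*u + 3) = u + 4 is ≥ 0 throughout, so the area is a single integral of |u + 4|.
∫[-3,3] (u + 4) du = 24.

24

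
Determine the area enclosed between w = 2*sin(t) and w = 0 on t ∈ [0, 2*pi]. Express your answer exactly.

8

The difference (2*sin(t)) - (0) = 2*sin(t) changes sign at t = pi inside [0, 2*pi], so split the integral there.
∫[0,pi] (2*sin(t)) dt = 4.
∫[pi,2*pi] (2*sin(t)) dt = -4; the area of that piece is 4.
Total area = 4 + 4 = 8.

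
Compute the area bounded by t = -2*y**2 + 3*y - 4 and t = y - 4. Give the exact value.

1/3

Both boundary curves give t as a function of y, so integrate with respect to y. Setting them equal: -2*y**2 + 2*y = 0, i.e. -2*y*(y - 1) = 0, so they meet at y = 0, 1.
For y in [0, 1], t = -2*y**2 + 3*y - 4 is on the right; area = ∫[0,1] (-2*y**2 + 2*y) dy = 1/3.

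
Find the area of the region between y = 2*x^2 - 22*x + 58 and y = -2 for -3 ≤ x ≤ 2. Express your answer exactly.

On [-3, 2], (2*x^2 - 22*x + 58) - (-2) = 2*x^2 - 22*x + 60 is ≥ 0 throughout, so the area is a single integral of |2*x^2 - 22*x + 60|.
∫[-3,2] (2*x^2 - 22*x + 60) dx = 1135/3.

1135/3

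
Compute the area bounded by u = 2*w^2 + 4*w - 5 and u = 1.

64/3

Both boundary curves give u as a function of w, so integrate with respect to w. Setting them equal: 2*w^2 + 4*w - 6 = 0, i.e. 2*(w - 1)*(w + 3) = 0, so they meet at w = -3, 1.
For w in [-3, 1], u = 2*w^2 + 4*w - 5 is on the left; area = ∫[-3,1] (-(2*w^2 + 4*w - 6)) dw = 64/3.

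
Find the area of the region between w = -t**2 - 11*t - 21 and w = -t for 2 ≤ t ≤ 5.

On [2, 5], (-t**2 - 11*t - 21) - (-t) = -t**2 - 10*t - 21 is ≤ 0 throughout, so the area is a single integral of |-t**2 - 10*t - 21|.
∫[2,5] (-t**2 - 10*t - 21) dt = -207; the area of that piece is 207.

207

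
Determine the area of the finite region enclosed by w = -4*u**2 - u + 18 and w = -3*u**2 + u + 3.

256/3

Set the curves equal: -4*u**2 - u + 18 = -3*u**2 + u + 3, so -u**2 - 2*u + 15 = 0, which factors as -(u - 3)*(u + 5) = 0. The curves meet at u = -5, 3.
On [-5, 3], w = -4*u**2 - u + 18 is on top; that piece has area ∫[-5,3] (-u**2 - 2*u + 15) du = 256/3.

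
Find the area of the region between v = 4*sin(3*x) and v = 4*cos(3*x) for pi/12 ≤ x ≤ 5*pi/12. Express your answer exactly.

8*sqrt(2)/3

On [pi/12, 5*pi/12], (4*sin(3*x)) - (4*cos(3*x)) = 4*sin(3*x) - 4*cos(3*x) is ≥ 0 throughout, so the area is a single integral of |4*sin(3*x) - 4*cos(3*x)|.
∫[pi/12,5*pi/12] (4*sin(3*x) - 4*cos(3*x)) dx = 8*sqrt(2)/3.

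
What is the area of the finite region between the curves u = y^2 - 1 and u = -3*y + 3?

Both boundary curves give u as a function of y, so integrate with respect to y. Setting them equal: y^2 + 3*y - 4 = 0, i.e. (y - 1)*(y + 4) = 0, so they meet at y = -4, 1.
For y in [-4, 1], u = y^2 - 1 is on the left; area = ∫[-4,1] (-(y^2 + 3*y - 4)) dy = 125/6.

125/6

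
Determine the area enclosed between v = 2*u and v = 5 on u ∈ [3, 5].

On [3, 5], (2*u) - (5) = 2*u - 5 is ≥ 0 throughout, so the area is a single integral of |2*u - 5|.
∫[3,5] (2*u - 5) du = 6.

6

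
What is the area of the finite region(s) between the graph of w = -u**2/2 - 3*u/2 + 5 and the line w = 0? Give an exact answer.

The curve meets the u-axis where -u**2/2 - 3*u/2 + 5 = 0, i.e. -(u - 2)*(u + 5)/2 = 0, at u = -5, 2.
On [-5, 2] the curve lies above the axis; ∫[-5,2] (-u**2/2 - 3*u/2 + 5) du = 343/12, giving area 343/12.

343/12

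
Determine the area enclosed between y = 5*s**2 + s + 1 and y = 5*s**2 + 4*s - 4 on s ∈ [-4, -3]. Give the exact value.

On [-4, -3], (5*s**2 + s + 1) - (5*s**2 + 4*s - 4) = -3*s + 5 is ≥ 0 throughout, so the area is a single integral of |-3*s + 5|.
∫[-4,-3] (-3*s + 5) ds = 31/2.

31/2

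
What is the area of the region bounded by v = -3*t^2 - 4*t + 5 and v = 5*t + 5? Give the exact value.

Set the curves equal: -3*t^2 - 4*t + 5 = 5*t + 5, so -3*t^2 - 9*t = 0, which factors as -3*t*(t + 3) = 0. The curves meet at t = -3, 0.
On [-3, 0], v = -3*t^2 - 4*t + 5 is on top; that piece has area ∫[-3,0] (-3*t^2 - 9*t) dt = 27/2.

27/2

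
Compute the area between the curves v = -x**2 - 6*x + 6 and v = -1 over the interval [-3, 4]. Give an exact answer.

263/3

The difference (-x**2 - 6*x + 6) - (-1) = -x**2 - 6*x + 7 changes sign at x = 1 inside [-3, 4], so split the integral there.
∫[-3,1] (-x**2 - 6*x + 7) dx = 128/3.
∫[1,4] (-x**2 - 6*x + 7) dx = -45; the area of that piece is 45.
Total area = 128/3 + 45 = 263/3.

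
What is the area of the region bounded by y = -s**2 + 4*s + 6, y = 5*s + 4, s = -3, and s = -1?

3

The difference (-s**2 + 4*s + 6) - (5*s + 4) = -s**2 - s + 2 changes sign at s = -2 inside [-3, -1], so split the integral there.
∫[-3,-2] (-s**2 - s + 2) ds = -11/6; the area of that piece is 11/6.
∫[-2,-1] (-s**2 - s + 2) ds = 7/6.
Total area = 11/6 + 7/6 = 3.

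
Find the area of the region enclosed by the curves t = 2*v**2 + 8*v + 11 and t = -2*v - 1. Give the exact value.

Both boundary curves give t as a function of v, so integrate with respect to v. Setting them equal: 2*v**2 + 10*v + 12 = 0, i.e. 2*(v + 2)*(v + 3) = 0, so they meet at v = -3, -2.
For v in [-3, -2], t = 2*v**2 + 8*v + 11 is on the left; area = ∫[-3,-2] (-(2*v**2 + 10*v + 12)) dv = 1/3.

1/3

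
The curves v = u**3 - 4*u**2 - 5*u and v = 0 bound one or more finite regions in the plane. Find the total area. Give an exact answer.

Set the curves equal: u**3 - 4*u**2 - 5*u = 0, so u**3 - 4*u**2 - 5*u = 0, which factors as u*(u - 5)*(u + 1) = 0. The curves meet at u = -1, 0, 5.
On [-1, 0], v = u**3 - 4*u**2 - 5*u is on top; that piece has area ∫[-1,0] (u**3 - 4*u**2 - 5*u) du = 11/12.
On [0, 5], v = 0 is on top; that piece has area ∫[0,5] (-(u**3 - 4*u**2 - 5*u)) du = 875/12.
Total enclosed area = 11/12 + 875/12 = 443/6.

443/6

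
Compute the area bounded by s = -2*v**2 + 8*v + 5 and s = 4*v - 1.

64/3

Both boundary curves give s as a function of v, so integrate with respect to v. Setting them equal: -2*v**2 + 4*v + 6 = 0, i.e. -2*(v - 3)*(v + 1) = 0, so they meet at v = -1, 3.
For v in [-1, 3], s = -2*v**2 + 8*v + 5 is on the right; area = ∫[-1,3] (-2*v**2 + 4*v + 6) dv = 64/3.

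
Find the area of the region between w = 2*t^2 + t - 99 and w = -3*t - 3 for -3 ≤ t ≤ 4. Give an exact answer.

1792/3

On [-3, 4], (2*t^2 + t - 99) - (-3*t - 3) = 2*t^2 + 4*t - 96 is ≤ 0 throughout, so the area is a single integral of |2*t^2 + 4*t - 96|.
∫[-3,4] (2*t^2 + 4*t - 96) dt = -1792/3; the area of that piece is 1792/3.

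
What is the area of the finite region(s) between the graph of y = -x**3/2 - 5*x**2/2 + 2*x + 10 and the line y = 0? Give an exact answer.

The curve meets the x-axis where -x**3/2 - 5*x**2/2 + 2*x + 10 = 0, i.e. -(x - 2)*(x + 2)*(x + 5)/2 = 0, at x = -5, -2, 2.
On [-5, -2] the curve lies below the axis; ∫[-5,-2] (-x**3/2 - 5*x**2/2 + 2*x + 10) dx = -99/8, giving area 99/8.
On [-2, 2] the curve lies above the axis; ∫[-2,2] (-x**3/2 - 5*x**2/2 + 2*x + 10) dx = 80/3, giving area 80/3.
Total area = 99/8 + 80/3 = 937/24.

937/24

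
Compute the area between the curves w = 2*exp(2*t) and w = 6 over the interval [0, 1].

-11 + 6*log(3) + exp(2)

The difference (2*exp(2*t)) - (6) = 2*exp(2*t) - 6 changes sign at t = log(3)/2 inside [0, 1], so split the integral there.
∫[0,log(3)/2] (2*exp(2*t) - 6) dt = 2 - log(27); the area of that piece is -2 + log(27).
∫[log(3)/2,1] (2*exp(2*t) - 6) dt = -9 + 3*log(3) + exp(2).
Total area = (-2 + log(27)) + (-9 + 3*log(3) + exp(2)) = -11 + 6*log(3) + exp(2).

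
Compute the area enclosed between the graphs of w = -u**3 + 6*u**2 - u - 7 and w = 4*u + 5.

Set the curves equal: -u**3 + 6*u**2 - u - 7 = 4*u + 5, so -u**3 + 6*u**2 - 5*u - 12 = 0, which factors as -(u - 4)*(u - 3)*(u + 1) = 0. The curves meet at u = -1, 3, 4.
On [-1, 3], w = 4*u + 5 is on top; that piece has area ∫[-1,3] (-(-u**3 + 6*u**2 - 5*u - 12)) du = 32.
On [3, 4], w = -u**3 + 6*u**2 - u - 7 is on top; that piece has area ∫[3,4] (-u**3 + 6*u**2 - 5*u - 12) du = 3/4.
Total enclosed area = 32 + 3/4 = 131/4.

131/4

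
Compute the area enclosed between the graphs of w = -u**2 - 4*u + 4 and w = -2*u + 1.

Set the curves equal: -u**2 - 4*u + 4 = -2*u + 1, so -u**2 - 2*u + 3 = 0, which factors as -(u - 1)*(u + 3) = 0. The curves meet at u = -3, 1.
On [-3, 1], w = -u**2 - 4*u + 4 is on top; that piece has area ∫[-3,1] (-u**2 - 2*u + 3) du = 32/3.

32/3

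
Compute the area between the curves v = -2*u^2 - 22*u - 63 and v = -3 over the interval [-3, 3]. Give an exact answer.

On [-3, 3], (-2*u^2 - 22*u - 63) - (-3) = -2*u^2 - 22*u - 60 is ≤ 0 throughout, so the area is a single integral of |-2*u^2 - 22*u - 60|.
∫[-3,3] (-2*u^2 - 22*u - 60) du = -396; the area of that piece is 396.

396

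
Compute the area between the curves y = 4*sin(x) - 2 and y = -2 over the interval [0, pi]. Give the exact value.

8

On [0, pi], (4*sin(x) - 2) - (-2) = 4*sin(x) is ≥ 0 throughout, so the area is a single integral of |4*sin(x)|.
∫[0,pi] (4*sin(x)) dx = 8.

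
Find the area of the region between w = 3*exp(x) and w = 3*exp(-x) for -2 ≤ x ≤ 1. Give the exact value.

-12 + 3*exp(-2) + 3*exp(-1) + 3*exp(1) + 3*exp(2)

The difference (3*exp(x)) - (3*exp(-x)) = 3*exp(x) - 3*exp(-x) changes sign at x = 0 inside [-2, 1], so split the integral there.
∫[-2,0] (3*exp(x) - 3*exp(-x)) dx = -3*exp(2) - 3*exp(-2) + 6; the area of that piece is -6 + 3*exp(-2) + 3*exp(2).
∫[0,1] (3*exp(x) - 3*exp(-x)) dx = -6 + 3*exp(-1) + 3*exp(1).
Total area = (-6 + 3*exp(-2) + 3*exp(2)) + (-6 + 3*exp(-1) + 3*exp(1)) = -12 + 3*exp(-2) + 3*exp(-1) + 3*exp(1) + 3*exp(2).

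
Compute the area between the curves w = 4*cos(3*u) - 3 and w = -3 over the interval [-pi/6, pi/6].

8/3

On [-pi/6, pi/6], (4*cos(3*u) - 3) - (-3) = 4*cos(3*u) is ≥ 0 throughout, so the area is a single integral of |4*cos(3*u)|.
∫[-pi/6,pi/6] (4*cos(3*u)) du = 8/3.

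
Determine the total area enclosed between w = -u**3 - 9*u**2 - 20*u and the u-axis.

131/4

The curve meets the u-axis where -u**3 - 9*u**2 - 20*u = 0, i.e. -u*(u + 4)*(u + 5) = 0, at u = -5, -4, 0.
On [-5, -4] the curve lies below the axis; ∫[-5,-4] (-u**3 - 9*u**2 - 20*u) du = -3/4, giving area 3/4.
On [-4, 0] the curve lies above the axis; ∫[-4,0] (-u**3 - 9*u**2 - 20*u) du = 32, giving area 32.
Total area = 3/4 + 32 = 131/4.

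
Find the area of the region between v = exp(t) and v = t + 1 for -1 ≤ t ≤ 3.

-8 - exp(-1) + exp(3)

On [-1, 3], (exp(t)) - (t + 1) = -t + exp(t) - 1 is ≥ 0 throughout, so the area is a single integral of |-t + exp(t) - 1|.
∫[-1,3] (-t + exp(t) - 1) dt = -8 - exp(-1) + exp(3).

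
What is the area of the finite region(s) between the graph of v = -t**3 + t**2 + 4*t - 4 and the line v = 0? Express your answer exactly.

71/6

The curve meets the t-axis where -t**3 + t**2 + 4*t - 4 = 0, i.e. -(t - 2)*(t - 1)*(t + 2) = 0, at t = -2, 1, 2.
On [-2, 1] the curve lies below the axis; ∫[-2,1] (-t**3 + t**2 + 4*t - 4) dt = -45/4, giving area 45/4.
On [1, 2] the curve lies above the axis; ∫[1,2] (-t**3 + t**2 + 4*t - 4) dt = 7/12, giving area 7/12.
Total area = 45/4 + 7/12 = 71/6.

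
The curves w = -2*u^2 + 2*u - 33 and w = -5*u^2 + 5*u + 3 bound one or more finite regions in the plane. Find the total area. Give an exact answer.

343/2

Set the curves equal: -2*u^2 + 2*u - 33 = -5*u^2 + 5*u + 3, so 3*u^2 - 3*u - 36 = 0, which factors as 3*(u - 4)*(u + 3) = 0. The curves meet at u = -3, 4.
On [-3, 4], w = -5*u^2 + 5*u + 3 is on top; that piece has area ∫[-3,4] (-(3*u^2 - 3*u - 36)) du = 343/2.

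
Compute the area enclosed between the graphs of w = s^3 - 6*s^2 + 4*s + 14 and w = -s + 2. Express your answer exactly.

Set the curves equal: s^3 - 6*s^2 + 4*s + 14 = -s + 2, so s^3 - 6*s^2 + 5*s + 12 = 0, which factors as (s - 4)*(s - 3)*(s + 1) = 0. The curves meet at s = -1, 3, 4.
On [-1, 3], w = s^3 - 6*s^2 + 4*s + 14 is on top; that piece has area ∫[-1,3] (s^3 - 6*s^2 + 5*s + 12) ds = 32.
On [3, 4], w = -s + 2 is on top; that piece has area ∫[3,4] (-(s^3 - 6*s^2 + 5*s + 12)) ds = 3/4.
Total enclosed area = 32 + 3/4 = 131/4.

131/4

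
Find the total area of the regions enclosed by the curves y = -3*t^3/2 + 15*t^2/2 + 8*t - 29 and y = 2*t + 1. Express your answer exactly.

Set the curves equal: -3*t^3/2 + 15*t^2/2 + 8*t - 29 = 2*t + 1, so -3*t^3/2 + 15*t^2/2 + 6*t - 30 = 0, which factors as -3*(t - 5)*(t - 2)*(t + 2)/2 = 0. The curves meet at t = -2, 2, 5.
On [-2, 2], y = 2*t + 1 is on top; that piece has area ∫[-2,2] (-(-3*t^3/2 + 15*t^2/2 + 6*t - 30)) dt = 80.
On [2, 5], y = -3*t^3/2 + 15*t^2/2 + 8*t - 29 is on top; that piece has area ∫[2,5] (-3*t^3/2 + 15*t^2/2 + 6*t - 30) dt = 297/8.
Total enclosed area = 80 + 297/8 = 937/8.

937/8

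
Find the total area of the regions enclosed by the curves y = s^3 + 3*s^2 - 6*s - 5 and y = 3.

81/2

Set the curves equal: s^3 + 3*s^2 - 6*s - 5 = 3, so s^3 + 3*s^2 - 6*s - 8 = 0, which factors as (s - 2)*(s + 1)*(s + 4) = 0. The curves meet at s = -4, -1, 2.
On [-4, -1], y = s^3 + 3*s^2 - 6*s - 5 is on top; that piece has area ∫[-4,-1] (s^3 + 3*s^2 - 6*s - 8) ds = 81/4.
On [-1, 2], y = 3 is on top; that piece has area ∫[-1,2] (-(s^3 + 3*s^2 - 6*s - 8)) ds = 81/4.
Total enclosed area = 81/4 + 81/4 = 81/2.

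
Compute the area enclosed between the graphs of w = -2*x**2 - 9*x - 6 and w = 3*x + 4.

64/3

Set the curves equal: -2*x**2 - 9*x - 6 = 3*x + 4, so -2*x**2 - 12*x - 10 = 0, which factors as -2*(x + 1)*(x + 5) = 0. The curves meet at x = -5, -1.
On [-5, -1], w = -2*x**2 - 9*x - 6 is on top; that piece has area ∫[-5,-1] (-2*x**2 - 12*x - 10) dx = 64/3.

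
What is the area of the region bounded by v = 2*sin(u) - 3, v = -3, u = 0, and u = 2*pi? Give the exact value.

8

The difference (2*sin(u) - 3) - (-3) = 2*sin(u) changes sign at u = pi inside [0, 2*pi], so split the integral there.
∫[0,pi] (2*sin(u)) du = 4.
∫[pi,2*pi] (2*sin(u)) du = -4; the area of that piece is 4.
Total area = 4 + 4 = 8.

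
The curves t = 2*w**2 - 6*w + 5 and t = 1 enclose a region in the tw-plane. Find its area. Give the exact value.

1/3

Both boundary curves give t as a function of w, so integrate with respect to w. Setting them equal: 2*w**2 - 6*w + 4 = 0, i.e. 2*(w - 2)*(w - 1) = 0, so they meet at w = 1, 2.
For w in [1, 2], t = 2*w**2 - 6*w + 5 is on the left; area = ∫[1,2] (-(2*w**2 - 6*w + 4)) dw = 1/3.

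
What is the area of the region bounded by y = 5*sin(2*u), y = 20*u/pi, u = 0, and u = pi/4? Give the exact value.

On [0, pi/4], (5*sin(2*u)) - (20*u/pi) = -20*u/pi + 5*sin(2*u) is ≥ 0 throughout, so the area is a single integral of |-20*u/pi + 5*sin(2*u)|.
∫[0,pi/4] (-20*u/pi + 5*sin(2*u)) du = 5/2 - 5*pi/8.

5/2 - 5*pi/8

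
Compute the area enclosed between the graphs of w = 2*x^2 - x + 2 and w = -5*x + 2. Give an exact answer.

Set the curves equal: 2*x^2 - x + 2 = -5*x + 2, so 2*x^2 + 4*x = 0, which factors as 2*x*(x + 2) = 0. The curves meet at x = -2, 0.
On [-2, 0], w = -5*x + 2 is on top; that piece has area ∫[-2,0] (-(2*x^2 + 4*x)) dx = 8/3.

8/3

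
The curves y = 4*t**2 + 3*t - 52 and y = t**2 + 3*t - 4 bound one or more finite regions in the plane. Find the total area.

256

Set the curves equal: 4*t**2 + 3*t - 52 = t**2 + 3*t - 4, so 3*t**2 - 48 = 0, which factors as 3*(t - 4)*(t + 4) = 0. The curves meet at t = -4, 4.
On [-4, 4], y = t**2 + 3*t - 4 is on top; that piece has area ∫[-4,4] (-(3*t**2 - 48)) dt = 256.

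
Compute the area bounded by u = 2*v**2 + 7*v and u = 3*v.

8/3

Both boundary curves give u as a function of v, so integrate with respect to v. Setting them equal: 2*v**2 + 4*v = 0, i.e. 2*v*(v + 2) = 0, so they meet at v = -2, 0.
For v in [-2, 0], u = 2*v**2 + 7*v is on the left; area = ∫[-2,0] (-(2*v**2 + 4*v)) dv = 8/3.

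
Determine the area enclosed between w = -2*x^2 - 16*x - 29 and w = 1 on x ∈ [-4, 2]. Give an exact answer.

404/3

The difference (-2*x^2 - 16*x - 29) - (1) = -2*x^2 - 16*x - 30 changes sign at x = -3 inside [-4, 2], so split the integral there.
∫[-4,-3] (-2*x^2 - 16*x - 30) dx = 4/3.
∫[-3,2] (-2*x^2 - 16*x - 30) dx = -400/3; the area of that piece is 400/3.
Total area = 4/3 + 400/3 = 404/3.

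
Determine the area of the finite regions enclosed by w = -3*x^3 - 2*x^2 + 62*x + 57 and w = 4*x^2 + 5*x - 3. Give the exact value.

Set the curves equal: -3*x^3 - 2*x^2 + 62*x + 57 = 4*x^2 + 5*x - 3, so -3*x^3 - 6*x^2 + 57*x + 60 = 0, which factors as -3*(x - 4)*(x + 1)*(x + 5) = 0. The curves meet at x = -5, -1, 4.
On [-5, -1], w = 4*x^2 + 5*x - 3 is on top; that piece has area ∫[-5,-1] (-(-3*x^3 - 6*x^2 + 57*x + 60)) dx = 224.
On [-1, 4], w = -3*x^3 - 2*x^2 + 62*x + 57 is on top; that piece has area ∫[-1,4] (-3*x^3 - 6*x^2 + 57*x + 60) dx = 1625/4.
Total enclosed area = 224 + 1625/4 = 2521/4.

2521/4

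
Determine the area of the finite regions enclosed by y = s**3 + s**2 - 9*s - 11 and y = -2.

148/3

Set the curves equal: s**3 + s**2 - 9*s - 11 = -2, so s**3 + s**2 - 9*s - 9 = 0, which factors as (s - 3)*(s + 1)*(s + 3) = 0. The curves meet at s = -3, -1, 3.
On [-3, -1], y = s**3 + s**2 - 9*s - 11 is on top; that piece has area ∫[-3,-1] (s**3 + s**2 - 9*s - 9) ds = 20/3.
On [-1, 3], y = -2 is on top; that piece has area ∫[-1,3] (-(s**3 + s**2 - 9*s - 9)) ds = 128/3.
Total enclosed area = 20/3 + 128/3 = 148/3.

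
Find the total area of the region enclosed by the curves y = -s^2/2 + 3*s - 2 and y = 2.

Set the curves equal: -s^2/2 + 3*s - 2 = 2, so -s^2/2 + 3*s - 4 = 0, which factors as -(s - 4)*(s - 2)/2 = 0. The curves meet at s = 2, 4.
On [2, 4], y = -s^2/2 + 3*s - 2 is on top; that piece has area ∫[2,4] (-s^2/2 + 3*s - 4) ds = 2/3.

2/3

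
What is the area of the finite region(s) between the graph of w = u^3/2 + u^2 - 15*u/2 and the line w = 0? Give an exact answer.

863/12

The curve meets the u-axis where u^3/2 + u^2 - 15*u/2 = 0, i.e. u*(u - 3)*(u + 5)/2 = 0, at u = -5, 0, 3.
On [-5, 0] the curve lies above the axis; ∫[-5,0] (u^3/2 + u^2 - 15*u/2) du = 1375/24, giving area 1375/24.
On [0, 3] the curve lies below the axis; ∫[0,3] (u^3/2 + u^2 - 15*u/2) du = -117/8, giving area 117/8.
Total area = 1375/24 + 117/8 = 863/12.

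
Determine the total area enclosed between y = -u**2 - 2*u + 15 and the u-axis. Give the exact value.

The curve meets the u-axis where -u**2 - 2*u + 15 = 0, i.e. -(u - 3)*(u + 5) = 0, at u = -5, 3.
On [-5, 3] the curve lies above the axis; ∫[-5,3] (-u**2 - 2*u + 15) du = 256/3, giving area 256/3.

256/3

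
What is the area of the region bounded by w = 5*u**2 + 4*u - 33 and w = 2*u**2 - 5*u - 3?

Set the curves equal: 5*u**2 + 4*u - 33 = 2*u**2 - 5*u - 3, so 3*u**2 + 9*u - 30 = 0, which factors as 3*(u - 2)*(u + 5) = 0. The curves meet at u = -5, 2.
On [-5, 2], w = 2*u**2 - 5*u - 3 is on top; that piece has area ∫[-5,2] (-(3*u**2 + 9*u - 30)) du = 343/2.

343/2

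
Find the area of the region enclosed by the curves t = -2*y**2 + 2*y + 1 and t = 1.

Both boundary curves give t as a function of y, so integrate with respect to y. Setting them equal: -2*y**2 + 2*y = 0, i.e. -2*y*(y - 1) = 0, so they meet at y = 0, 1.
For y in [0, 1], t = -2*y**2 + 2*y + 1 is on the right; area = ∫[0,1] (-2*y**2 + 2*y) dy = 1/3.

1/3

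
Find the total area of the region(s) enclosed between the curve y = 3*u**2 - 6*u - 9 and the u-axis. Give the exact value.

The curve meets the u-axis where 3*u**2 - 6*u - 9 = 0, i.e. 3*(u - 3)*(u + 1) = 0, at u = -1, 3.
On [-1, 3] the curve lies below the axis; ∫[-1,3] (3*u**2 - 6*u - 9) du = -32, giving area 32.

32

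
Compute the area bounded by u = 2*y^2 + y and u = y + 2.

Both boundary curves give u as a function of y, so integrate with respect to y. Setting them equal: 2*y^2 - 2 = 0, i.e. 2*(y - 1)*(y + 1) = 0, so they meet at y = -1, 1.
For y in [-1, 1], u = 2*y^2 + y is on the left; area = ∫[-1,1] (-(2*y^2 - 2)) dy = 8/3.

8/3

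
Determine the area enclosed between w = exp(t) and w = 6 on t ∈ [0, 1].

7 - exp(1)

On [0, 1], (exp(t)) - (6) = exp(t) - 6 is ≤ 0 throughout, so the area is a single integral of |exp(t) - 6|.
∫[0,1] (exp(t) - 6) dt = -7 + exp(1); the area of that piece is 7 - exp(1).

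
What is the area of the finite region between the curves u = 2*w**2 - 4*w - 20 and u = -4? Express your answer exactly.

72

Both boundary curves give u as a function of w, so integrate with respect to w. Setting them equal: 2*w**2 - 4*w - 16 = 0, i.e. 2*(w - 4)*(w + 2) = 0, so they meet at w = -2, 4.
For w in [-2, 4], u = 2*w**2 - 4*w - 20 is on the left; area = ∫[-2,4] (-(2*w**2 - 4*w - 16)) dw = 72.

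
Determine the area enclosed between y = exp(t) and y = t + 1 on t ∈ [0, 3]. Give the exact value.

-17/2 + exp(3)

On [0, 3], (exp(t)) - (t + 1) = -t + exp(t) - 1 is ≥ 0 throughout, so the area is a single integral of |-t + exp(t) - 1|.
∫[0,3] (-t + exp(t) - 1) dt = -17/2 + exp(3).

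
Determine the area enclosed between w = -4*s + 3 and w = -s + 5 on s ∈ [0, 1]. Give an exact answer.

7/2

On [0, 1], (-4*s + 3) - (-s + 5) = -3*s - 2 is ≤ 0 throughout, so the area is a single integral of |-3*s - 2|.
∫[0,1] (-3*s - 2) ds = -7/2; the area of that piece is 7/2.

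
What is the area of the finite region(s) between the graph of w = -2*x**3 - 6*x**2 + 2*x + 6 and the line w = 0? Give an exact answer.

The curve meets the x-axis where -2*x**3 - 6*x**2 + 2*x + 6 = 0, i.e. -2*(x - 1)*(x + 1)*(x + 3) = 0, at x = -3, -1, 1.
On [-3, -1] the curve lies below the axis; ∫[-3,-1] (-2*x**3 - 6*x**2 + 2*x + 6) dx = -8, giving area 8.
On [-1, 1] the curve lies above the axis; ∫[-1,1] (-2*x**3 - 6*x**2 + 2*x + 6) dx = 8, giving area 8.
Total area = 8 + 8 = 16.

16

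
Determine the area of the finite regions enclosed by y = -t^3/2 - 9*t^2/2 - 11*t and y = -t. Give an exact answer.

131/8

Set the curves equal: -t^3/2 - 9*t^2/2 - 11*t = -t, so -t^3/2 - 9*t^2/2 - 10*t = 0, which factors as -t*(t + 4)*(t + 5)/2 = 0. The curves meet at t = -5, -4, 0.
On [-5, -4], y = -t is on top; that piece has area ∫[-5,-4] (-(-t^3/2 - 9*t^2/2 - 10*t)) dt = 3/8.
On [-4, 0], y = -t^3/2 - 9*t^2/2 - 11*t is on top; that piece has area ∫[-4,0] (-t^3/2 - 9*t^2/2 - 10*t) dt = 16.
Total enclosed area = 3/8 + 16 = 131/8.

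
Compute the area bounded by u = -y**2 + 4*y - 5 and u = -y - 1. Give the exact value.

Both boundary curves give u as a function of y, so integrate with respect to y. Setting them equal: -y**2 + 5*y - 4 = 0, i.e. -(y - 4)*(y - 1) = 0, so they meet at y = 1, 4.
For y in [1, 4], u = -y**2 + 4*y - 5 is on the right; area = ∫[1,4] (-y**2 + 5*y - 4) dy = 9/2.

9/2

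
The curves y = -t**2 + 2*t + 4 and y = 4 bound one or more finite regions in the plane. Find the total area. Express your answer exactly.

Set the curves equal: -t**2 + 2*t + 4 = 4, so -t**2 + 2*t = 0, which factors as -t*(t - 2) = 0. The curves meet at t = 0, 2.
On [0, 2], y = -t**2 + 2*t + 4 is on top; that piece has area ∫[0,2] (-t**2 + 2*t) dt = 4/3.

4/3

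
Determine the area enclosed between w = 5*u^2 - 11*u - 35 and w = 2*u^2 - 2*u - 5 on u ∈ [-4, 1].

235/2

The difference (5*u^2 - 11*u - 35) - (2*u^2 - 2*u - 5) = 3*u^2 - 9*u - 30 changes sign at u = -2 inside [-4, 1], so split the integral there.
∫[-4,-2] (3*u^2 - 9*u - 30) du = 50.
∫[-2,1] (3*u^2 - 9*u - 30) du = -135/2; the area of that piece is 135/2.
Total area = 50 + 135/2 = 235/2.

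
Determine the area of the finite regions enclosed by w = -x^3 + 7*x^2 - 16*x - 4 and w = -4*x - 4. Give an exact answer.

71/6

Set the curves equal: -x^3 + 7*x^2 - 16*x - 4 = -4*x - 4, so -x^3 + 7*x^2 - 12*x = 0, which factors as -x*(x - 4)*(x - 3) = 0. The curves meet at x = 0, 3, 4.
On [0, 3], w = -4*x - 4 is on top; that piece has area ∫[0,3] (-(-x^3 + 7*x^2 - 12*x)) dx = 45/4.
On [3, 4], w = -x^3 + 7*x^2 - 16*x - 4 is on top; that piece has area ∫[3,4] (-x^3 + 7*x^2 - 12*x) dx = 7/12.
Total enclosed area = 45/4 + 7/12 = 71/6.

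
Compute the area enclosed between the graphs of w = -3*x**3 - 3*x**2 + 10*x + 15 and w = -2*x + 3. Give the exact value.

Set the curves equal: -3*x**3 - 3*x**2 + 10*x + 15 = -2*x + 3, so -3*x**3 - 3*x**2 + 12*x + 12 = 0, which factors as -3*(x - 2)*(x + 1)*(x + 2) = 0. The curves meet at x = -2, -1, 2.
On [-2, -1], w = -2*x + 3 is on top; that piece has area ∫[-2,-1] (-(-3*x**3 - 3*x**2 + 12*x + 12)) dx = 7/4.
On [-1, 2], w = -3*x**3 - 3*x**2 + 10*x + 15 is on top; that piece has area ∫[-1,2] (-3*x**3 - 3*x**2 + 12*x + 12) dx = 135/4.
Total enclosed area = 7/4 + 135/4 = 71/2.

71/2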